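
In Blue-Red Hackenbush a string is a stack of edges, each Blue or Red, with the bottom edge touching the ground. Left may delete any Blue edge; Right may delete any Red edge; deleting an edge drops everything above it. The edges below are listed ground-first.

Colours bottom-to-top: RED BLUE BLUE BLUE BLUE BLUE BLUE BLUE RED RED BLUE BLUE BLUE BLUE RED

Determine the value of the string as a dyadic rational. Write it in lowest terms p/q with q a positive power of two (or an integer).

value_1 [R]  L=[—]  R=[0]  = -1
value_2 [RB]  L=[-1]  R=[0]  = -1/2
value_3 [RBB]  L=[-1 -1/2]  R=[0]  = -1/4
value_4 [RBBB]  L=[-1 -1/2 -1/4]  R=[0]  = -1/8
value_5 [RBBBB]  L=[-1 -1/2 -1/4 -1/8]  R=[0]  = -1/16
value_6 [RBBBBB]  L=[-1 -1/2 -1/4 -1/8 -1/16]  R=[0]  = -1/32
value_7 [RBBBBBB]  L=[-1 -1/2 -1/4 -1/8 -1/16 -1/32]  R=[0]  = -1/64
value_8 [RBBBBBBB]  L=[-1 -1/2 -1/4 -1/8 -1/16 -1/32 -1/64]  R=[0]  = -1/128
value_9 [RBBBBBBBR]  L=[-1 -1/2 -1/4 -1/8 -1/16 -1/32 -1/64]  R=[-1/128 0]  = -3/256
value_10 [RBBBBBBBRR]  L=[-1 -1/2 -1/4 -1/8 -1/16 -1/32 -1/64]  R=[-3/256 -1/128 0]  = -7/512
value_11 [RBBBBBBBRRB]  L=[-1 -1/2 -1/4 -1/8 -1/16 -1/32 -1/64 -7/512]  R=[-3/256 -1/128 0]  = -13/1024
value_12 [RBBBBBBBRRBB]  L=[-1 -1/2 -1/4 -1/8 -1/16 -1/32 -1/64 -7/512 -13/1024]  R=[-3/256 -1/128 0]  = -25/2048
value_13 [RBBBBBBBRRBBB]  L=[-1 -1/2 -1/4 -1/8 -1/16 -1/32 -1/64 -7/512 -13/1024 -25/2048]  R=[-3/256 -1/128 0]  = -49/4096
value_14 [RBBBBBBBRRBBBB]  L=[-1 -1/2 -1/4 -1/8 -1/16 -1/32 -1/64 -7/512 -13/1024 -25/2048 -49/4096]  R=[-3/256 -1/128 0]  = -97/8192
value_15 [RBBBBBBBRRBBBBR]  L=[-1 -1/2 -1/4 -1/8 -1/16 -1/32 -1/64 -7/512 -13/1024 -25/2048 -49/4096]  R=[-97/8192 -3/256 -1/128 0]  = -195/16384

-195/16384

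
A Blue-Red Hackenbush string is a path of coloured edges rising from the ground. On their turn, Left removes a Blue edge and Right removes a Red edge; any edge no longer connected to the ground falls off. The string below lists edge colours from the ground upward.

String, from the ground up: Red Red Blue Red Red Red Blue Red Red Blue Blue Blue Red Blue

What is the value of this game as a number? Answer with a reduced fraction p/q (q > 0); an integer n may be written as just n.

-7877/4096

Recurse on prefixes of the 14-edge string Red Red Blue Red Red Red Blue Red Red Blue Blue Blue Red Blue:
value_1 [R]  L=[—]  R=[0]  = -1
value_2 [RR]  L=[—]  R=[-1 0]  = -2
value_3 [RRB]  L=[-2]  R=[-1 0]  = -3/2
value_4 [RRBR]  L=[-2]  R=[-3/2 -1 0]  = -7/4
value_5 [RRBRR]  L=[-2]  R=[-7/4 -3/2 -1 0]  = -15/8
value_6 [RRBRRR]  L=[-2]  R=[-15/8 -7/4 -3/2 -1 0]  = -31/16
value_7 [RRBRRRB]  L=[-2 -31/16]  R=[-15/8 -7/4 -3/2 -1 0]  = -61/32
value_8 [RRBRRRBR]  L=[-2 -31/16]  R=[-61/32 -15/8 -7/4 -3/2 -1 0]  = -123/64
value_9 [RRBRRRBRR]  L=[-2 -31/16]  R=[-123/64 -61/32 -15/8 -7/4 -3/2 -1 0]  = -247/128
value_10 [RRBRRRBRRB]  L=[-2 -31/16 -247/128]  R=[-123/64 -61/32 -15/8 -7/4 -3/2 -1 0]  = -493/256
value_11 [RRBRRRBRRBB]  L=[-2 -31/16 -247/128 -493/256]  R=[-123/64 -61/32 -15/8 -7/4 -3/2 -1 0]  = -985/512
value_12 [RRBRRRBRRBBB]  L=[-2 -31/16 -247/128 -493/256 -985/512]  R=[-123/64 -61/32 -15/8 -7/4 -3/2 -1 0]  = -1969/1024
value_13 [RRBRRRBRRBBBR]  L=[-2 -31/16 -247/128 -493/256 -985/512]  R=[-1969/1024 -123/64 -61/32 -15/8 -7/4 -3/2 -1 0]  = -3939/2048
value_14 [RRBRRRBRRBBBRB]  L=[-2 -31/16 -247/128 -493/256 -985/512 -3939/2048]  R=[-1969/1024 -123/64 -61/32 -15/8 -7/4 -3/2 -1 0]  = -7877/4096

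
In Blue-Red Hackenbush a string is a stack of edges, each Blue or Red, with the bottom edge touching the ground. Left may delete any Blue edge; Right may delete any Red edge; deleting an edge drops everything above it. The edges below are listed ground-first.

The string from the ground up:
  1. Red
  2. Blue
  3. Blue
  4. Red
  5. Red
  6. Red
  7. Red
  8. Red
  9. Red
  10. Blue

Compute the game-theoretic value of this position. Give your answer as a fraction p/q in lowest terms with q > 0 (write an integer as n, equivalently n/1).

edge 1 of 10 (Red): {  | 0 } so -1
edge 2 of 10 (Blue): { -1 | 0 } so -1/2
edge 3 of 10 (Blue): { -1,-1/2 | 0 } so -1/4
edge 4 of 10 (Red): { -1,-1/2 | -1/4,0 } so -3/8
edge 5 of 10 (Red): { -1,-1/2 | -3/8,-1/4,0 } so -7/16
edge 6 of 10 (Red): { -1,-1/2 | -7/16,-3/8,-1/4,0 } so -15/32
edge 7 of 10 (Red): { -1,-1/2 | -15/32,-7/16,-3/8,-1/4,0 } so -31/64
edge 8 of 10 (Red): { -1,-1/2 | -31/64,-15/32,-7/16,-3/8,-1/4,0 } so -63/128
edge 9 of 10 (Red): { -1,-1/2 | -63/128,-31/64,-15/32,-7/16,-3/8,-1/4,0 } so -127/256
edge 10 of 10 (Blue): { -1,-1/2,-127/256 | -63/128,-31/64,-15/32,-7/16,-3/8,-1/4,0 } so -253/512

-253/512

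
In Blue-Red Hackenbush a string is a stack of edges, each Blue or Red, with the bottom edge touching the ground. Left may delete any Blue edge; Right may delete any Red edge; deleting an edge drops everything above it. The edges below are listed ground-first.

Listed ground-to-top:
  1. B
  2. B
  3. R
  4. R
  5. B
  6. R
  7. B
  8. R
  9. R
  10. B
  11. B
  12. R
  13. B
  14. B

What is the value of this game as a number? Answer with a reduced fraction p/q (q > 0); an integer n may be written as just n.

5431/4096

Recurse on prefixes of the 14-edge string B B R R B R B R R B B R B B:
1 of 14 · B · max L 0 · min R +∞ → 1
2 of 14 · BB · max L 1 · min R +∞ → 2
3 of 14 · BBR · max L 1 · min R 2 → 3/2
4 of 14 · BBRR · max L 1 · min R 3/2 → 5/4
5 of 14 · BBRRB · max L 5/4 · min R 3/2 → 11/8
6 of 14 · BBRRBR · max L 5/4 · min R 11/8 → 21/16
7 of 14 · BBRRBRB · max L 21/16 · min R 11/8 → 43/32
8 of 14 · BBRRBRBR · max L 21/16 · min R 43/32 → 85/64
9 of 14 · BBRRBRBRR · max L 21/16 · min R 85/64 → 169/128
10 of 14 · BBRRBRBRRB · max L 169/128 · min R 85/64 → 339/256
11 of 14 · BBRRBRBRRBB · max L 339/256 · min R 85/64 → 679/512
12 of 14 · BBRRBRBRRBBR · max L 339/256 · min R 679/512 → 1357/1024
13 of 14 · BBRRBRBRRBBRB · max L 1357/1024 · min R 679/512 → 2715/2048
14 of 14 · BBRRBRBRRBBRBB · max L 2715/2048 · min R 679/512 → 5431/4096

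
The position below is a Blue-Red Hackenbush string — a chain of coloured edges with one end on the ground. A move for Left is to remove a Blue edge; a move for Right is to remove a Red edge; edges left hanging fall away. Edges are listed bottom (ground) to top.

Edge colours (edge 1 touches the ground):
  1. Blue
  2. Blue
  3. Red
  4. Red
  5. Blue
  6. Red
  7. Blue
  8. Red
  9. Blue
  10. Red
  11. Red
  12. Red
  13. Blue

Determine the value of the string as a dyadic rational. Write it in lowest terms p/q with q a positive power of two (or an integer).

Build val(s[:k]) for k = 1..13, string s = Blue Blue Red Red Blue Red Blue Red Blue Red Red Red Blue.
1 of 13 · B · max L 0 · min R +∞ -> 1
2 of 13 · BB · max L 1 · min R +∞ -> 2
3 of 13 · BBR · max L 1 · min R 2 -> 3/2
4 of 13 · BBRR · max L 1 · min R 3/2 -> 5/4
5 of 13 · BBRRB · max L 5/4 · min R 3/2 -> 11/8
6 of 13 · BBRRBR · max L 5/4 · min R 11/8 -> 21/16
7 of 13 · BBRRBRB · max L 21/16 · min R 11/8 -> 43/32
8 of 13 · BBRRBRBR · max L 21/16 · min R 43/32 -> 85/64
9 of 13 · BBRRBRBRB · max L 85/64 · min R 43/32 -> 171/128
10 of 13 · BBRRBRBRBR · max L 85/64 · min R 171/128 -> 341/256
11 of 13 · BBRRBRBRBRR · max L 85/64 · min R 341/256 -> 681/512
12 of 13 · BBRRBRBRBRRR · max L 85/64 · min R 681/512 -> 1361/1024
13 of 13 · BBRRBRBRBRRRB · max L 1361/1024 · min R 681/512 -> 2723/2048

2723/2048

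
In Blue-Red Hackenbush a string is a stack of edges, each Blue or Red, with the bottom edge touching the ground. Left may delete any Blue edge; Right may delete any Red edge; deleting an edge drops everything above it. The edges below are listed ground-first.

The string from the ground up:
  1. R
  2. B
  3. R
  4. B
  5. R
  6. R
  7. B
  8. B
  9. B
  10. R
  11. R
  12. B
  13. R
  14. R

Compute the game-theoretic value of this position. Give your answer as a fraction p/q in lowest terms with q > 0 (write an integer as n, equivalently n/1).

Build v(s[:k]) for k = 1..14, string s = R B R B R R B B B R R B R R.
v_1 [R]  L=[none]  R=[0]  → -1
v_2 [RB]  L=[-1]  R=[0]  → -1/2
v_3 [RBR]  L=[-1]  R=[-1/2, 0]  → -3/4
v_4 [RBRB]  L=[-1, -3/4]  R=[-1/2, 0]  → -5/8
v_5 [RBRBR]  L=[-1, -3/4]  R=[-5/8, -1/2, 0]  → -11/16
v_6 [RBRBRR]  L=[-1, -3/4]  R=[-11/16, -5/8, -1/2, 0]  → -23/32
v_7 [RBRBRRB]  L=[-1, -3/4, -23/32]  R=[-11/16, -5/8, -1/2, 0]  → -45/64
v_8 [RBRBRRBB]  L=[-1, -3/4, -23/32, -45/64]  R=[-11/16, -5/8, -1/2, 0]  → -89/128
v_9 [RBRBRRBBB]  L=[-1, -3/4, -23/32, -45/64, -89/128]  R=[-11/16, -5/8, -1/2, 0]  → -177/256
v_10 [RBRBRRBBBR]  L=[-1, -3/4, -23/32, -45/64, -89/128]  R=[-177/256, -11/16, -5/8, -1/2, 0]  → -355/512
v_11 [RBRBRRBBBRR]  L=[-1, -3/4, -23/32, -45/64, -89/128]  R=[-355/512, -177/256, -11/16, -5/8, -1/2, 0]  → -711/1024
v_12 [RBRBRRBBBRRB]  L=[-1, -3/4, -23/32, -45/64, -89/128, -711/1024]  R=[-355/512, -177/256, -11/16, -5/8, -1/2, 0]  → -1421/2048
v_13 [RBRBRRBBBRRBR]  L=[-1, -3/4, -23/32, -45/64, -89/128, -711/1024]  R=[-1421/2048, -355/512, -177/256, -11/16, -5/8, -1/2, 0]  → -2843/4096
v_14 [RBRBRRBBBRRBRR]  L=[-1, -3/4, -23/32, -45/64, -89/128, -711/1024]  R=[-2843/4096, -1421/2048, -355/512, -177/256, -11/16, -5/8, -1/2, 0]  → -5687/8192

-5687/8192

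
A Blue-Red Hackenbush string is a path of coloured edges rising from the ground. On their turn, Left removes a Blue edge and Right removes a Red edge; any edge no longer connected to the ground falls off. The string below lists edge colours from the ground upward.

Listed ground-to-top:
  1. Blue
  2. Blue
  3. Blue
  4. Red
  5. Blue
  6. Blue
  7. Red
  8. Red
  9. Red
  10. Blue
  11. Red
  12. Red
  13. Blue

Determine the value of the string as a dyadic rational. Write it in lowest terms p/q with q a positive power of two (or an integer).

2835/1024

Prefix values for Blue Blue Blue Red Blue Blue Red Red Red Blue Red Red Blue via {L|R} + simplicity:
B: Left { 0 }, Right { (no moves) } so simplest 1
BB: Left { 0 1 }, Right { (no moves) } so simplest 2
BBB: Left { 0 1 2 }, Right { (no moves) } so simplest 3
BBBR: Left { 0 1 2 }, Right { 3 } so simplest 5/2
BBBRB: Left { 0 1 2 5/2 }, Right { 3 } so simplest 11/4
BBBRBB: Left { 0 1 2 5/2 11/4 }, Right { 3 } so simplest 23/8
BBBRBBR: Left { 0 1 2 5/2 11/4 }, Right { 23/8 3 } so simplest 45/16
BBBRBBRR: Left { 0 1 2 5/2 11/4 }, Right { 45/16 23/8 3 } so simplest 89/32
BBBRBBRRR: Left { 0 1 2 5/2 11/4 }, Right { 89/32 45/16 23/8 3 } so simplest 177/64
BBBRBBRRRB: Left { 0 1 2 5/2 11/4 177/64 }, Right { 89/32 45/16 23/8 3 } so simplest 355/128
BBBRBBRRRBR: Left { 0 1 2 5/2 11/4 177/64 }, Right { 355/128 89/32 45/16 23/8 3 } so simplest 709/256
BBBRBBRRRBRR: Left { 0 1 2 5/2 11/4 177/64 }, Right { 709/256 355/128 89/32 45/16 23/8 3 } so simplest 1417/512
BBBRBBRRRBRRB: Left { 0 1 2 5/2 11/4 177/64 1417/512 }, Right { 709/256 355/128 89/32 45/16 23/8 3 } so simplest 2835/1024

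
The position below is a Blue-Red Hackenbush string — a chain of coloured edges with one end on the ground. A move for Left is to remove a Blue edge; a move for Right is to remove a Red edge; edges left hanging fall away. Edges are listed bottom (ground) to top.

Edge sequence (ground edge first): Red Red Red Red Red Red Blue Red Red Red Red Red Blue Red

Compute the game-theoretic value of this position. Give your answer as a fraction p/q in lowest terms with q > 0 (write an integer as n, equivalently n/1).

G_1 [R]  L=[]  R=[0]  -> -1
G_2 [RR]  L=[]  R=[-1, 0]  -> -2
G_3 [RRR]  L=[]  R=[-2, -1, 0]  -> -3
G_4 [RRRR]  L=[]  R=[-3, -2, -1, 0]  -> -4
G_5 [RRRRR]  L=[]  R=[-4, -3, -2, -1, 0]  -> -5
G_6 [RRRRRR]  L=[]  R=[-5, -4, -3, -2, -1, 0]  -> -6
G_7 [RRRRRRB]  L=[-6]  R=[-5, -4, -3, -2, -1, 0]  -> -11/2
G_8 [RRRRRRBR]  L=[-6]  R=[-11/2, -5, -4, -3, -2, -1, 0]  -> -23/4
G_9 [RRRRRRBRR]  L=[-6]  R=[-23/4, -11/2, -5, -4, -3, -2, -1, 0]  -> -47/8
G_10 [RRRRRRBRRR]  L=[-6]  R=[-47/8, -23/4, -11/2, -5, -4, -3, -2, -1, 0]  -> -95/16
G_11 [RRRRRRBRRRR]  L=[-6]  R=[-95/16, -47/8, -23/4, -11/2, -5, -4, -3, -2, -1, 0]  -> -191/32
G_12 [RRRRRRBRRRRR]  L=[-6]  R=[-191/32, -95/16, -47/8, -23/4, -11/2, -5, -4, -3, -2, -1, 0]  -> -383/64
G_13 [RRRRRRBRRRRRB]  L=[-6, -383/64]  R=[-191/32, -95/16, -47/8, -23/4, -11/2, -5, -4, -3, -2, -1, 0]  -> -765/128
G_14 [RRRRRRBRRRRRBR]  L=[-6, -383/64]  R=[-765/128, -191/32, -95/16, -47/8, -23/4, -11/2, -5, -4, -3, -2, -1, 0]  -> -1531/256

-1531/256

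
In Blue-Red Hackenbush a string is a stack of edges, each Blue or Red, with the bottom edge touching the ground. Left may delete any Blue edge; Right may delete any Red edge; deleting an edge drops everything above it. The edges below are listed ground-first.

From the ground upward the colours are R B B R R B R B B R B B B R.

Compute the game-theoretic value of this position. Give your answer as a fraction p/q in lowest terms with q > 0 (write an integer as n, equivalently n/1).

edge 1 of 14 (R): {  | 0 } = -1
edge 2 of 14 (B): { -1 | 0 } = -1/2
edge 3 of 14 (B): { -1, -1/2 | 0 } = -1/4
edge 4 of 14 (R): { -1, -1/2 | -1/4, 0 } = -3/8
edge 5 of 14 (R): { -1, -1/2 | -3/8, -1/4, 0 } = -7/16
edge 6 of 14 (B): { -1, -1/2, -7/16 | -3/8, -1/4, 0 } = -13/32
edge 7 of 14 (R): { -1, -1/2, -7/16 | -13/32, -3/8, -1/4, 0 } = -27/64
edge 8 of 14 (B): { -1, -1/2, -7/16, -27/64 | -13/32, -3/8, -1/4, 0 } = -53/128
edge 9 of 14 (B): { -1, -1/2, -7/16, -27/64, -53/128 | -13/32, -3/8, -1/4, 0 } = -105/256
edge 10 of 14 (R): { -1, -1/2, -7/16, -27/64, -53/128 | -105/256, -13/32, -3/8, -1/4, 0 } = -211/512
edge 11 of 14 (B): { -1, -1/2, -7/16, -27/64, -53/128, -211/512 | -105/256, -13/32, -3/8, -1/4, 0 } = -421/1024
edge 12 of 14 (B): { -1, -1/2, -7/16, -27/64, -53/128, -211/512, -421/1024 | -105/256, -13/32, -3/8, -1/4, 0 } = -841/2048
edge 13 of 14 (B): { -1, -1/2, -7/16, -27/64, -53/128, -211/512, -421/1024, -841/2048 | -105/256, -13/32, -3/8, -1/4, 0 } = -1681/4096
edge 14 of 14 (R): { -1, -1/2, -7/16, -27/64, -53/128, -211/512, -421/1024, -841/2048 | -1681/4096, -105/256, -13/32, -3/8, -1/4, 0 } = -3363/8192

-3363/8192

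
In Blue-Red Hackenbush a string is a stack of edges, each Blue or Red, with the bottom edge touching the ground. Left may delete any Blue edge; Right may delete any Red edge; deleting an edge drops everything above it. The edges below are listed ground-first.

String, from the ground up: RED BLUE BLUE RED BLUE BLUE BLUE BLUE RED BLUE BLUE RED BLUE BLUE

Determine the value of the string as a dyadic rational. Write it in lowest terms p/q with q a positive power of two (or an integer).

Recurse on prefixes of the 14-edge string RED BLUE BLUE RED BLUE BLUE BLUE BLUE RED BLUE BLUE RED BLUE BLUE:
G(R) = { · | 0 } = -1
G(RB) = { -1 | 0 } = -1/2
G(RBB) = { -1; -1/2 | 0 } = -1/4
G(RBBR) = { -1; -1/2 | -1/4; 0 } = -3/8
G(RBBRB) = { -1; -1/2; -3/8 | -1/4; 0 } = -5/16
G(RBBRBB) = { -1; -1/2; -3/8; -5/16 | -1/4; 0 } = -9/32
G(RBBRBBB) = { -1; -1/2; -3/8; -5/16; -9/32 | -1/4; 0 } = -17/64
G(RBBRBBBB) = { -1; -1/2; -3/8; -5/16; -9/32; -17/64 | -1/4; 0 } = -33/128
G(RBBRBBBBR) = { -1; -1/2; -3/8; -5/16; -9/32; -17/64 | -33/128; -1/4; 0 } = -67/256
G(RBBRBBBBRB) = { -1; -1/2; -3/8; -5/16; -9/32; -17/64; -67/256 | -33/128; -1/4; 0 } = -133/512
G(RBBRBBBBRBB) = { -1; -1/2; -3/8; -5/16; -9/32; -17/64; -67/256; -133/512 | -33/128; -1/4; 0 } = -265/1024
G(RBBRBBBBRBBR) = { -1; -1/2; -3/8; -5/16; -9/32; -17/64; -67/256; -133/512 | -265/1024; -33/128; -1/4; 0 } = -531/2048
G(RBBRBBBBRBBRB) = { -1; -1/2; -3/8; -5/16; -9/32; -17/64; -67/256; -133/512; -531/2048 | -265/1024; -33/128; -1/4; 0 } = -1061/4096
G(RBBRBBBBRBBRBB) = { -1; -1/2; -3/8; -5/16; -9/32; -17/64; -67/256; -133/512; -531/2048; -1061/4096 | -265/1024; -33/128; -1/4; 0 } = -2121/8192

-2121/8192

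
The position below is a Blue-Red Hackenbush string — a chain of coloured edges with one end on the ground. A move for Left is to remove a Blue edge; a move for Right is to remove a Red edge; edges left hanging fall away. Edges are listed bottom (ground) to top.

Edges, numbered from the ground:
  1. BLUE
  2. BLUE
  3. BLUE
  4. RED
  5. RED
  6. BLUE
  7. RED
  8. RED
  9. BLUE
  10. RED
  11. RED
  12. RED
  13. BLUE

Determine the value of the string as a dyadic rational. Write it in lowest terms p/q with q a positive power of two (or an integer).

Build v(s[:k]) for k = 1..13, string s = BLUE BLUE BLUE RED RED BLUE RED RED BLUE RED RED RED BLUE.
1 of 13 · B · max L 0 · min R +∞ so 1
2 of 13 · BB · max L 1 · min R +∞ so 2
3 of 13 · BBB · max L 2 · min R +∞ so 3
4 of 13 · BBBR · max L 2 · min R 3 so 5/2
5 of 13 · BBBRR · max L 2 · min R 5/2 so 9/4
6 of 13 · BBBRRB · max L 9/4 · min R 5/2 so 19/8
7 of 13 · BBBRRBR · max L 9/4 · min R 19/8 so 37/16
8 of 13 · BBBRRBRR · max L 9/4 · min R 37/16 so 73/32
9 of 13 · BBBRRBRRB · max L 73/32 · min R 37/16 so 147/64
10 of 13 · BBBRRBRRBR · max L 73/32 · min R 147/64 so 293/128
11 of 13 · BBBRRBRRBRR · max L 73/32 · min R 293/128 so 585/256
12 of 13 · BBBRRBRRBRRR · max L 73/32 · min R 585/256 so 1169/512
13 of 13 · BBBRRBRRBRRRB · max L 1169/512 · min R 585/256 so 2339/1024

2339/1024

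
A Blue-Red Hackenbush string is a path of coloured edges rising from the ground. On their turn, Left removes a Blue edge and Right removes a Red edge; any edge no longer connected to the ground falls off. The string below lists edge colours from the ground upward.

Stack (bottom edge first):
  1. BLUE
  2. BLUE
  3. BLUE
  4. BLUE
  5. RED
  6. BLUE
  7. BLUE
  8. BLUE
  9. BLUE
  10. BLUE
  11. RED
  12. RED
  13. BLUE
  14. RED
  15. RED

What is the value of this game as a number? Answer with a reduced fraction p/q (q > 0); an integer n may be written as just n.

step 1: add BLUE to get B; options L={ 0 } R={ (no moves) } ⇒ 1
step 2: add BLUE to get BB; options L={ 0; 1 } R={ (no moves) } ⇒ 2
step 3: add BLUE to get BBB; options L={ 0; 1; 2 } R={ (no moves) } ⇒ 3
step 4: add BLUE to get BBBB; options L={ 0; 1; 2; 3 } R={ (no moves) } ⇒ 4
step 5: add RED to get BBBBR; options L={ 0; 1; 2; 3 } R={ 4 } ⇒ 7/2
step 6: add BLUE to get BBBBRB; options L={ 0; 1; 2; 3; 7/2 } R={ 4 } ⇒ 15/4
step 7: add BLUE to get BBBBRBB; options L={ 0; 1; 2; 3; 7/2; 15/4 } R={ 4 } ⇒ 31/8
step 8: add BLUE to get BBBBRBBB; options L={ 0; 1; 2; 3; 7/2; 15/4; 31/8 } R={ 4 } ⇒ 63/16
step 9: add BLUE to get BBBBRBBBB; options L={ 0; 1; 2; 3; 7/2; 15/4; 31/8; 63/16 } R={ 4 } ⇒ 127/32
step 10: add BLUE to get BBBBRBBBBB; options L={ 0; 1; 2; 3; 7/2; 15/4; 31/8; 63/16; 127/32 } R={ 4 } ⇒ 255/64
step 11: add RED to get BBBBRBBBBBR; options L={ 0; 1; 2; 3; 7/2; 15/4; 31/8; 63/16; 127/32 } R={ 255/64; 4 } ⇒ 509/128
step 12: add RED to get BBBBRBBBBBRR; options L={ 0; 1; 2; 3; 7/2; 15/4; 31/8; 63/16; 127/32 } R={ 509/128; 255/64; 4 } ⇒ 1017/256
step 13: add BLUE to get BBBBRBBBBBRRB; options L={ 0; 1; 2; 3; 7/2; 15/4; 31/8; 63/16; 127/32; 1017/256 } R={ 509/128; 255/64; 4 } ⇒ 2035/512
step 14: add RED to get BBBBRBBBBBRRBR; options L={ 0; 1; 2; 3; 7/2; 15/4; 31/8; 63/16; 127/32; 1017/256 } R={ 2035/512; 509/128; 255/64; 4 } ⇒ 4069/1024
step 15: add RED to get BBBBRBBBBBRRBRR; options L={ 0; 1; 2; 3; 7/2; 15/4; 31/8; 63/16; 127/32; 1017/256 } R={ 4069/1024; 2035/512; 509/128; 255/64; 4 } ⇒ 8137/2048

8137/2048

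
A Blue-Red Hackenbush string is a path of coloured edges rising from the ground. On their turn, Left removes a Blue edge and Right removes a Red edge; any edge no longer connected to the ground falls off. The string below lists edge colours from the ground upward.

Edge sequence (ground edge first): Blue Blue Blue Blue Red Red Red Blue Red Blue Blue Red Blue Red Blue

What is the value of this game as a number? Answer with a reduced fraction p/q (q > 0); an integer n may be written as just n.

Prefix values for Blue Blue Blue Blue Red Red Red Blue Red Blue Blue Red Blue Red Blue via {L|R} + simplicity:
edge 1 of 15 (Blue): { 0 | (no moves) } gives 1
edge 2 of 15 (Blue): { 0,1 | (no moves) } gives 2
edge 3 of 15 (Blue): { 0,1,2 | (no moves) } gives 3
edge 4 of 15 (Blue): { 0,1,2,3 | (no moves) } gives 4
edge 5 of 15 (Red): { 0,1,2,3 | 4 } gives 7/2
edge 6 of 15 (Red): { 0,1,2,3 | 7/2,4 } gives 13/4
edge 7 of 15 (Red): { 0,1,2,3 | 13/4,7/2,4 } gives 25/8
edge 8 of 15 (Blue): { 0,1,2,3,25/8 | 13/4,7/2,4 } gives 51/16
edge 9 of 15 (Red): { 0,1,2,3,25/8 | 51/16,13/4,7/2,4 } gives 101/32
edge 10 of 15 (Blue): { 0,1,2,3,25/8,101/32 | 51/16,13/4,7/2,4 } gives 203/64
edge 11 of 15 (Blue): { 0,1,2,3,25/8,101/32,203/64 | 51/16,13/4,7/2,4 } gives 407/128
edge 12 of 15 (Red): { 0,1,2,3,25/8,101/32,203/64 | 407/128,51/16,13/4,7/2,4 } gives 813/256
edge 13 of 15 (Blue): { 0,1,2,3,25/8,101/32,203/64,813/256 | 407/128,51/16,13/4,7/2,4 } gives 1627/512
edge 14 of 15 (Red): { 0,1,2,3,25/8,101/32,203/64,813/256 | 1627/512,407/128,51/16,13/4,7/2,4 } gives 3253/1024
edge 15 of 15 (Blue): { 0,1,2,3,25/8,101/32,203/64,813/256,3253/1024 | 1627/512,407/128,51/16,13/4,7/2,4 } gives 6507/2048

6507/2048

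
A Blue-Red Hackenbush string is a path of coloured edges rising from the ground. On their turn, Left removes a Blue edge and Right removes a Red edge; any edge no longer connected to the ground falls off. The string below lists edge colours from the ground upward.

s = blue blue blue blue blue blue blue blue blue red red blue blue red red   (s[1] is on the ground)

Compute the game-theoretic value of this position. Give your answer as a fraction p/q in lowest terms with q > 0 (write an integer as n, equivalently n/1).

Recurse on prefixes of the 15-edge string blue blue blue blue blue blue blue blue blue red red blue blue red red:
value(b) = { 0 | none } — 1
value(bb) = { 0,1 | none } — 2
value(bbb) = { 0,1,2 | none } — 3
value(bbbb) = { 0,1,2,3 | none } — 4
value(bbbbb) = { 0,1,2,3,4 | none } — 5
value(bbbbbb) = { 0,1,2,3,4,5 | none } — 6
value(bbbbbbb) = { 0,1,2,3,4,5,6 | none } — 7
value(bbbbbbbb) = { 0,1,2,3,4,5,6,7 | none } — 8
value(bbbbbbbbb) = { 0,1,2,3,4,5,6,7,8 | none } — 9
value(bbbbbbbbbr) = { 0,1,2,3,4,5,6,7,8 | 9 } — 17/2
value(bbbbbbbbbrr) = { 0,1,2,3,4,5,6,7,8 | 17/2,9 } — 33/4
value(bbbbbbbbbrrb) = { 0,1,2,3,4,5,6,7,8,33/4 | 17/2,9 } — 67/8
value(bbbbbbbbbrrbb) = { 0,1,2,3,4,5,6,7,8,33/4,67/8 | 17/2,9 } — 135/16
value(bbbbbbbbbrrbbr) = { 0,1,2,3,4,5,6,7,8,33/4,67/8 | 135/16,17/2,9 } — 269/32
value(bbbbbbbbbrrbbrr) = { 0,1,2,3,4,5,6,7,8,33/4,67/8 | 269/32,135/16,17/2,9 } — 537/64

537/64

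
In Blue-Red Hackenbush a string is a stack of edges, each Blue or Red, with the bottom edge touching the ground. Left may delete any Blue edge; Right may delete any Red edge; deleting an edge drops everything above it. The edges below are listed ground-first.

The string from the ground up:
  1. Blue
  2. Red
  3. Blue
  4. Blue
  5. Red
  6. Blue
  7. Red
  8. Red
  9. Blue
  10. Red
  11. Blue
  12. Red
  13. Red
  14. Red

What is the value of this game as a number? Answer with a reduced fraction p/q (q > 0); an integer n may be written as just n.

g(B) = { 0 | (no moves) } → 1
g(BR) = { 0 | 1 } → 1/2
g(BRB) = { 0 1/2 | 1 } → 3/4
g(BRBB) = { 0 1/2 3/4 | 1 } → 7/8
g(BRBBR) = { 0 1/2 3/4 | 7/8 1 } → 13/16
g(BRBBRB) = { 0 1/2 3/4 13/16 | 7/8 1 } → 27/32
g(BRBBRBR) = { 0 1/2 3/4 13/16 | 27/32 7/8 1 } → 53/64
g(BRBBRBRR) = { 0 1/2 3/4 13/16 | 53/64 27/32 7/8 1 } → 105/128
g(BRBBRBRRB) = { 0 1/2 3/4 13/16 105/128 | 53/64 27/32 7/8 1 } → 211/256
g(BRBBRBRRBR) = { 0 1/2 3/4 13/16 105/128 | 211/256 53/64 27/32 7/8 1 } → 421/512
g(BRBBRBRRBRB) = { 0 1/2 3/4 13/16 105/128 421/512 | 211/256 53/64 27/32 7/8 1 } → 843/1024
g(BRBBRBRRBRBR) = { 0 1/2 3/4 13/16 105/128 421/512 | 843/1024 211/256 53/64 27/32 7/8 1 } → 1685/2048
g(BRBBRBRRBRBRR) = { 0 1/2 3/4 13/16 105/128 421/512 | 1685/2048 843/1024 211/256 53/64 27/32 7/8 1 } → 3369/4096
g(BRBBRBRRBRBRRR) = { 0 1/2 3/4 13/16 105/128 421/512 | 3369/4096 1685/2048 843/1024 211/256 53/64 27/32 7/8 1 } → 6737/8192

6737/8192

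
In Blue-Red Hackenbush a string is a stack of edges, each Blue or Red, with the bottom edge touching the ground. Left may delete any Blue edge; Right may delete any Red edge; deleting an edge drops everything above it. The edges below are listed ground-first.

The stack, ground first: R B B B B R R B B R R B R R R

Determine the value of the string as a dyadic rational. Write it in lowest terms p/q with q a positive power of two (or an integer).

-1647/16384

Recurse on prefixes of the 15-edge string R B B B B R R B B R R B R R R:
step 1: add R to get R; options L={ · } R={ 0 } — -1
step 2: add B to get RB; options L={ -1 } R={ 0 } — -1/2
step 3: add B to get RBB; options L={ -1 -1/2 } R={ 0 } — -1/4
step 4: add B to get RBBB; options L={ -1 -1/2 -1/4 } R={ 0 } — -1/8
step 5: add B to get RBBBB; options L={ -1 -1/2 -1/4 -1/8 } R={ 0 } — -1/16
step 6: add R to get RBBBBR; options L={ -1 -1/2 -1/4 -1/8 } R={ -1/16 0 } — -3/32
step 7: add R to get RBBBBRR; options L={ -1 -1/2 -1/4 -1/8 } R={ -3/32 -1/16 0 } — -7/64
step 8: add B to get RBBBBRRB; options L={ -1 -1/2 -1/4 -1/8 -7/64 } R={ -3/32 -1/16 0 } — -13/128
step 9: add B to get RBBBBRRBB; options L={ -1 -1/2 -1/4 -1/8 -7/64 -13/128 } R={ -3/32 -1/16 0 } — -25/256
step 10: add R to get RBBBBRRBBR; options L={ -1 -1/2 -1/4 -1/8 -7/64 -13/128 } R={ -25/256 -3/32 -1/16 0 } — -51/512
step 11: add R to get RBBBBRRBBRR; options L={ -1 -1/2 -1/4 -1/8 -7/64 -13/128 } R={ -51/512 -25/256 -3/32 -1/16 0 } — -103/1024
step 12: add B to get RBBBBRRBBRRB; options L={ -1 -1/2 -1/4 -1/8 -7/64 -13/128 -103/1024 } R={ -51/512 -25/256 -3/32 -1/16 0 } — -205/2048
step 13: add R to get RBBBBRRBBRRBR; options L={ -1 -1/2 -1/4 -1/8 -7/64 -13/128 -103/1024 } R={ -205/2048 -51/512 -25/256 -3/32 -1/16 0 } — -411/4096
step 14: add R to get RBBBBRRBBRRBRR; options L={ -1 -1/2 -1/4 -1/8 -7/64 -13/128 -103/1024 } R={ -411/4096 -205/2048 -51/512 -25/256 -3/32 -1/16 0 } — -823/8192
step 15: add R to get RBBBBRRBBRRBRRR; options L={ -1 -1/2 -1/4 -1/8 -7/64 -13/128 -103/1024 } R={ -823/8192 -411/4096 -205/2048 -51/512 -25/256 -3/32 -1/16 0 } — -1647/16384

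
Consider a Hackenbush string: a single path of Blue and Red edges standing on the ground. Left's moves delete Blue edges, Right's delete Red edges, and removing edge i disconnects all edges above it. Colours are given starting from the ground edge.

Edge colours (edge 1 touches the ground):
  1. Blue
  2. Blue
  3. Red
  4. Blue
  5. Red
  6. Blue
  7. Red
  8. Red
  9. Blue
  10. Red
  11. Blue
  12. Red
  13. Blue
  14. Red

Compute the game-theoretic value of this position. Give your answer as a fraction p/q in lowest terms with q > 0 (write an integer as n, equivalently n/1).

6741/4096

Prefix values for Blue Blue Red Blue Red Blue Red Red Blue Red Blue Red Blue Red via {L|R} + simplicity:
edge 1 of 14 (Blue): { 0 | none } → 1
edge 2 of 14 (Blue): { 0, 1 | none } → 2
edge 3 of 14 (Red): { 0, 1 | 2 } → 3/2
edge 4 of 14 (Blue): { 0, 1, 3/2 | 2 } → 7/4
edge 5 of 14 (Red): { 0, 1, 3/2 | 7/4, 2 } → 13/8
edge 6 of 14 (Blue): { 0, 1, 3/2, 13/8 | 7/4, 2 } → 27/16
edge 7 of 14 (Red): { 0, 1, 3/2, 13/8 | 27/16, 7/4, 2 } → 53/32
edge 8 of 14 (Red): { 0, 1, 3/2, 13/8 | 53/32, 27/16, 7/4, 2 } → 105/64
edge 9 of 14 (Blue): { 0, 1, 3/2, 13/8, 105/64 | 53/32, 27/16, 7/4, 2 } → 211/128
edge 10 of 14 (Red): { 0, 1, 3/2, 13/8, 105/64 | 211/128, 53/32, 27/16, 7/4, 2 } → 421/256
edge 11 of 14 (Blue): { 0, 1, 3/2, 13/8, 105/64, 421/256 | 211/128, 53/32, 27/16, 7/4, 2 } → 843/512
edge 12 of 14 (Red): { 0, 1, 3/2, 13/8, 105/64, 421/256 | 843/512, 211/128, 53/32, 27/16, 7/4, 2 } → 1685/1024
edge 13 of 14 (Blue): { 0, 1, 3/2, 13/8, 105/64, 421/256, 1685/1024 | 843/512, 211/128, 53/32, 27/16, 7/4, 2 } → 3371/2048
edge 14 of 14 (Red): { 0, 1, 3/2, 13/8, 105/64, 421/256, 1685/1024 | 3371/2048, 843/512, 211/128, 53/32, 27/16, 7/4, 2 } → 6741/4096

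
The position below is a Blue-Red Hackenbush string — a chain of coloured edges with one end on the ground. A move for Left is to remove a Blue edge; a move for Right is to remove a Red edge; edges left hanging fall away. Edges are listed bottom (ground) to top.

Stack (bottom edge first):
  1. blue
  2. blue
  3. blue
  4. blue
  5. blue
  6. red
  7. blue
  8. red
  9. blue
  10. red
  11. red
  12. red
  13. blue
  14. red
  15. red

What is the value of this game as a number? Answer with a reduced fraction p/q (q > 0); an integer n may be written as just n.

4745/1024

step 1: add blue to get b; options L={ 0 } R={  } → 1
step 2: add blue to get bb; options L={ 0 1 } R={  } → 2
step 3: add blue to get bbb; options L={ 0 1 2 } R={  } → 3
step 4: add blue to get bbbb; options L={ 0 1 2 3 } R={  } → 4
step 5: add blue to get bbbbb; options L={ 0 1 2 3 4 } R={  } → 5
step 6: add red to get bbbbbr; options L={ 0 1 2 3 4 } R={ 5 } → 9/2
step 7: add blue to get bbbbbrb; options L={ 0 1 2 3 4 9/2 } R={ 5 } → 19/4
step 8: add red to get bbbbbrbr; options L={ 0 1 2 3 4 9/2 } R={ 19/4 5 } → 37/8
step 9: add blue to get bbbbbrbrb; options L={ 0 1 2 3 4 9/2 37/8 } R={ 19/4 5 } → 75/16
step 10: add red to get bbbbbrbrbr; options L={ 0 1 2 3 4 9/2 37/8 } R={ 75/16 19/4 5 } → 149/32
step 11: add red to get bbbbbrbrbrr; options L={ 0 1 2 3 4 9/2 37/8 } R={ 149/32 75/16 19/4 5 } → 297/64
step 12: add red to get bbbbbrbrbrrr; options L={ 0 1 2 3 4 9/2 37/8 } R={ 297/64 149/32 75/16 19/4 5 } → 593/128
step 13: add blue to get bbbbbrbrbrrrb; options L={ 0 1 2 3 4 9/2 37/8 593/128 } R={ 297/64 149/32 75/16 19/4 5 } → 1187/256
step 14: add red to get bbbbbrbrbrrrbr; options L={ 0 1 2 3 4 9/2 37/8 593/128 } R={ 1187/256 297/64 149/32 75/16 19/4 5 } → 2373/512
step 15: add red to get bbbbbrbrbrrrbrr; options L={ 0 1 2 3 4 9/2 37/8 593/128 } R={ 2373/512 1187/256 297/64 149/32 75/16 19/4 5 } → 4745/1024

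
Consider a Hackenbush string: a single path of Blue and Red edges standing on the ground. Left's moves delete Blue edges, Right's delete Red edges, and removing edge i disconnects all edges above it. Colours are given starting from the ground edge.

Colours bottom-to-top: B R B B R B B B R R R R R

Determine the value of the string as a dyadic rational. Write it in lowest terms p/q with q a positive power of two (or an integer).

3521/4096

1 of 13 · B · max L 0 · min R +∞ so 1
2 of 13 · BR · max L 0 · min R 1 so 1/2
3 of 13 · BRB · max L 1/2 · min R 1 so 3/4
4 of 13 · BRBB · max L 3/4 · min R 1 so 7/8
5 of 13 · BRBBR · max L 3/4 · min R 7/8 so 13/16
6 of 13 · BRBBRB · max L 13/16 · min R 7/8 so 27/32
7 of 13 · BRBBRBB · max L 27/32 · min R 7/8 so 55/64
8 of 13 · BRBBRBBB · max L 55/64 · min R 7/8 so 111/128
9 of 13 · BRBBRBBBR · max L 55/64 · min R 111/128 so 221/256
10 of 13 · BRBBRBBBRR · max L 55/64 · min R 221/256 so 441/512
11 of 13 · BRBBRBBBRRR · max L 55/64 · min R 441/512 so 881/1024
12 of 13 · BRBBRBBBRRRR · max L 55/64 · min R 881/1024 so 1761/2048
13 of 13 · BRBBRBBBRRRRR · max L 55/64 · min R 1761/2048 so 3521/4096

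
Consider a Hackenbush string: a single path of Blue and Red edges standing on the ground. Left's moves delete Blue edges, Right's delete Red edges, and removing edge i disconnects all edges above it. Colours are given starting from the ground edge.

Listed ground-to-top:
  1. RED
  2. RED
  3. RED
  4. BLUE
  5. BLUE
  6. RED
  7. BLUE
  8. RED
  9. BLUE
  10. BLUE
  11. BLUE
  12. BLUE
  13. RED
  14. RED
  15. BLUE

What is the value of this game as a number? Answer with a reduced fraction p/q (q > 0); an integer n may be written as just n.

-9485/4096

Recurse on prefixes of the 15-edge string RED RED RED BLUE BLUE RED BLUE RED BLUE BLUE BLUE BLUE RED RED BLUE:
value_1 [R]  L=[(no moves)]  R=[0]  => -1
value_2 [RR]  L=[(no moves)]  R=[-1,0]  => -2
value_3 [RRR]  L=[(no moves)]  R=[-2,-1,0]  => -3
value_4 [RRRB]  L=[-3]  R=[-2,-1,0]  => -5/2
value_5 [RRRBB]  L=[-3,-5/2]  R=[-2,-1,0]  => -9/4
value_6 [RRRBBR]  L=[-3,-5/2]  R=[-9/4,-2,-1,0]  => -19/8
value_7 [RRRBBRB]  L=[-3,-5/2,-19/8]  R=[-9/4,-2,-1,0]  => -37/16
value_8 [RRRBBRBR]  L=[-3,-5/2,-19/8]  R=[-37/16,-9/4,-2,-1,0]  => -75/32
value_9 [RRRBBRBRB]  L=[-3,-5/2,-19/8,-75/32]  R=[-37/16,-9/4,-2,-1,0]  => -149/64
value_10 [RRRBBRBRBB]  L=[-3,-5/2,-19/8,-75/32,-149/64]  R=[-37/16,-9/4,-2,-1,0]  => -297/128
value_11 [RRRBBRBRBBB]  L=[-3,-5/2,-19/8,-75/32,-149/64,-297/128]  R=[-37/16,-9/4,-2,-1,0]  => -593/256
value_12 [RRRBBRBRBBBB]  L=[-3,-5/2,-19/8,-75/32,-149/64,-297/128,-593/256]  R=[-37/16,-9/4,-2,-1,0]  => -1185/512
value_13 [RRRBBRBRBBBBR]  L=[-3,-5/2,-19/8,-75/32,-149/64,-297/128,-593/256]  R=[-1185/512,-37/16,-9/4,-2,-1,0]  => -2371/1024
value_14 [RRRBBRBRBBBBRR]  L=[-3,-5/2,-19/8,-75/32,-149/64,-297/128,-593/256]  R=[-2371/1024,-1185/512,-37/16,-9/4,-2,-1,0]  => -4743/2048
value_15 [RRRBBRBRBBBBRRB]  L=[-3,-5/2,-19/8,-75/32,-149/64,-297/128,-593/256,-4743/2048]  R=[-2371/1024,-1185/512,-37/16,-9/4,-2,-1,0]  => -9485/4096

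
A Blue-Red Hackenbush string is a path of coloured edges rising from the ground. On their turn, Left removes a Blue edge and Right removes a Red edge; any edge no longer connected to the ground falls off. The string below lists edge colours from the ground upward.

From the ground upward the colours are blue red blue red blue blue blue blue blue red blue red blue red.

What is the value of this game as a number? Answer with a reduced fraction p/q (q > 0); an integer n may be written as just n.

g_1 [b]  L=[0]  R=[none]  so 1
g_2 [br]  L=[0]  R=[1]  so 1/2
g_3 [brb]  L=[0, 1/2]  R=[1]  so 3/4
g_4 [brbr]  L=[0, 1/2]  R=[3/4, 1]  so 5/8
g_5 [brbrb]  L=[0, 1/2, 5/8]  R=[3/4, 1]  so 11/16
g_6 [brbrbb]  L=[0, 1/2, 5/8, 11/16]  R=[3/4, 1]  so 23/32
g_7 [brbrbbb]  L=[0, 1/2, 5/8, 11/16, 23/32]  R=[3/4, 1]  so 47/64
g_8 [brbrbbbb]  L=[0, 1/2, 5/8, 11/16, 23/32, 47/64]  R=[3/4, 1]  so 95/128
g_9 [brbrbbbbb]  L=[0, 1/2, 5/8, 11/16, 23/32, 47/64, 95/128]  R=[3/4, 1]  so 191/256
g_10 [brbrbbbbbr]  L=[0, 1/2, 5/8, 11/16, 23/32, 47/64, 95/128]  R=[191/256, 3/4, 1]  so 381/512
g_11 [brbrbbbbbrb]  L=[0, 1/2, 5/8, 11/16, 23/32, 47/64, 95/128, 381/512]  R=[191/256, 3/4, 1]  so 763/1024
g_12 [brbrbbbbbrbr]  L=[0, 1/2, 5/8, 11/16, 23/32, 47/64, 95/128, 381/512]  R=[763/1024, 191/256, 3/4, 1]  so 1525/2048
g_13 [brbrbbbbbrbrb]  L=[0, 1/2, 5/8, 11/16, 23/32, 47/64, 95/128, 381/512, 1525/2048]  R=[763/1024, 191/256, 3/4, 1]  so 3051/4096
g_14 [brbrbbbbbrbrbr]  L=[0, 1/2, 5/8, 11/16, 23/32, 47/64, 95/128, 381/512, 1525/2048]  R=[3051/4096, 763/1024, 191/256, 3/4, 1]  so 6101/8192

6101/8192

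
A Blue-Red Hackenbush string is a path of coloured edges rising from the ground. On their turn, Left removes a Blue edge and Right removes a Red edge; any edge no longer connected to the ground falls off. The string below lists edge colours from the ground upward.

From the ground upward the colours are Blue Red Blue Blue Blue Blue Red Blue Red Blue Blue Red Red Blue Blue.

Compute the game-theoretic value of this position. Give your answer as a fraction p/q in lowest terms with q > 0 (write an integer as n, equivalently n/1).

step 1: add Blue to get B; options L={ 0 } R={ · } = 1
step 2: add Red to get BR; options L={ 0 } R={ 1 } = 1/2
step 3: add Blue to get BRB; options L={ 0 1/2 } R={ 1 } = 3/4
step 4: add Blue to get BRBB; options L={ 0 1/2 3/4 } R={ 1 } = 7/8
step 5: add Blue to get BRBBB; options L={ 0 1/2 3/4 7/8 } R={ 1 } = 15/16
step 6: add Blue to get BRBBBB; options L={ 0 1/2 3/4 7/8 15/16 } R={ 1 } = 31/32
step 7: add Red to get BRBBBBR; options L={ 0 1/2 3/4 7/8 15/16 } R={ 31/32 1 } = 61/64
step 8: add Blue to get BRBBBBRB; options L={ 0 1/2 3/4 7/8 15/16 61/64 } R={ 31/32 1 } = 123/128
step 9: add Red to get BRBBBBRBR; options L={ 0 1/2 3/4 7/8 15/16 61/64 } R={ 123/128 31/32 1 } = 245/256
step 10: add Blue to get BRBBBBRBRB; options L={ 0 1/2 3/4 7/8 15/16 61/64 245/256 } R={ 123/128 31/32 1 } = 491/512
step 11: add Blue to get BRBBBBRBRBB; options L={ 0 1/2 3/4 7/8 15/16 61/64 245/256 491/512 } R={ 123/128 31/32 1 } = 983/1024
step 12: add Red to get BRBBBBRBRBBR; options L={ 0 1/2 3/4 7/8 15/16 61/64 245/256 491/512 } R={ 983/1024 123/128 31/32 1 } = 1965/2048
step 13: add Red to get BRBBBBRBRBBRR; options L={ 0 1/2 3/4 7/8 15/16 61/64 245/256 491/512 } R={ 1965/2048 983/1024 123/128 31/32 1 } = 3929/4096
step 14: add Blue to get BRBBBBRBRBBRRB; options L={ 0 1/2 3/4 7/8 15/16 61/64 245/256 491/512 3929/4096 } R={ 1965/2048 983/1024 123/128 31/32 1 } = 7859/8192
step 15: add Blue to get BRBBBBRBRBBRRBB; options L={ 0 1/2 3/4 7/8 15/16 61/64 245/256 491/512 3929/4096 7859/8192 } R={ 1965/2048 983/1024 123/128 31/32 1 } = 15719/16384

15719/16384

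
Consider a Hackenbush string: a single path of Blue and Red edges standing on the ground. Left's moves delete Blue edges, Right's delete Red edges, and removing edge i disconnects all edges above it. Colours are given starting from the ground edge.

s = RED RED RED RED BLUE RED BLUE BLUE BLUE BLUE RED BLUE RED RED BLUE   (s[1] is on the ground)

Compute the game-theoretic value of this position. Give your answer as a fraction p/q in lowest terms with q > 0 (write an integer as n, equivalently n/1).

-7213/2048

edge 1 of 15 (RED): {  | 0 } ⇒ -1
edge 2 of 15 (RED): {  | -1, 0 } ⇒ -2
edge 3 of 15 (RED): {  | -2, -1, 0 } ⇒ -3
edge 4 of 15 (RED): {  | -3, -2, -1, 0 } ⇒ -4
edge 5 of 15 (BLUE): { -4 | -3, -2, -1, 0 } ⇒ -7/2
edge 6 of 15 (RED): { -4 | -7/2, -3, -2, -1, 0 } ⇒ -15/4
edge 7 of 15 (BLUE): { -4, -15/4 | -7/2, -3, -2, -1, 0 } ⇒ -29/8
edge 8 of 15 (BLUE): { -4, -15/4, -29/8 | -7/2, -3, -2, -1, 0 } ⇒ -57/16
edge 9 of 15 (BLUE): { -4, -15/4, -29/8, -57/16 | -7/2, -3, -2, -1, 0 } ⇒ -113/32
edge 10 of 15 (BLUE): { -4, -15/4, -29/8, -57/16, -113/32 | -7/2, -3, -2, -1, 0 } ⇒ -225/64
edge 11 of 15 (RED): { -4, -15/4, -29/8, -57/16, -113/32 | -225/64, -7/2, -3, -2, -1, 0 } ⇒ -451/128
edge 12 of 15 (BLUE): { -4, -15/4, -29/8, -57/16, -113/32, -451/128 | -225/64, -7/2, -3, -2, -1, 0 } ⇒ -901/256
edge 13 of 15 (RED): { -4, -15/4, -29/8, -57/16, -113/32, -451/128 | -901/256, -225/64, -7/2, -3, -2, -1, 0 } ⇒ -1803/512
edge 14 of 15 (RED): { -4, -15/4, -29/8, -57/16, -113/32, -451/128 | -1803/512, -901/256, -225/64, -7/2, -3, -2, -1, 0 } ⇒ -3607/1024
edge 15 of 15 (BLUE): { -4, -15/4, -29/8, -57/16, -113/32, -451/128, -3607/1024 | -1803/512, -901/256, -225/64, -7/2, -3, -2, -1, 0 } ⇒ -7213/2048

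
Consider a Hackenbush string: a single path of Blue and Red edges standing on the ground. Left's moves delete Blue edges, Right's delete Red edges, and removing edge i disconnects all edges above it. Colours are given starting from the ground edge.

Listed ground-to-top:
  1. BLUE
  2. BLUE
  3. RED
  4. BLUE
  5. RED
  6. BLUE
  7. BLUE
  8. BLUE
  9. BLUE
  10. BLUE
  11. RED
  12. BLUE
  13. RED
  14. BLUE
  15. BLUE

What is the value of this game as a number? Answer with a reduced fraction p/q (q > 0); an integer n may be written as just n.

14295/8192

Prefix values for BLUE BLUE RED BLUE RED BLUE BLUE BLUE BLUE BLUE RED BLUE RED BLUE BLUE via {L|R} + simplicity:
g_1 [B]  L=[0]  R=[none]  = 1
g_2 [BB]  L=[0,1]  R=[none]  = 2
g_3 [BBR]  L=[0,1]  R=[2]  = 3/2
g_4 [BBRB]  L=[0,1,3/2]  R=[2]  = 7/4
g_5 [BBRBR]  L=[0,1,3/2]  R=[7/4,2]  = 13/8
g_6 [BBRBRB]  L=[0,1,3/2,13/8]  R=[7/4,2]  = 27/16
g_7 [BBRBRBB]  L=[0,1,3/2,13/8,27/16]  R=[7/4,2]  = 55/32
g_8 [BBRBRBBB]  L=[0,1,3/2,13/8,27/16,55/32]  R=[7/4,2]  = 111/64
g_9 [BBRBRBBBB]  L=[0,1,3/2,13/8,27/16,55/32,111/64]  R=[7/4,2]  = 223/128
g_10 [BBRBRBBBBB]  L=[0,1,3/2,13/8,27/16,55/32,111/64,223/128]  R=[7/4,2]  = 447/256
g_11 [BBRBRBBBBBR]  L=[0,1,3/2,13/8,27/16,55/32,111/64,223/128]  R=[447/256,7/4,2]  = 893/512
g_12 [BBRBRBBBBBRB]  L=[0,1,3/2,13/8,27/16,55/32,111/64,223/128,893/512]  R=[447/256,7/4,2]  = 1787/1024
g_13 [BBRBRBBBBBRBR]  L=[0,1,3/2,13/8,27/16,55/32,111/64,223/128,893/512]  R=[1787/1024,447/256,7/4,2]  = 3573/2048
g_14 [BBRBRBBBBBRBRB]  L=[0,1,3/2,13/8,27/16,55/32,111/64,223/128,893/512,3573/2048]  R=[1787/1024,447/256,7/4,2]  = 7147/4096
g_15 [BBRBRBBBBBRBRBB]  L=[0,1,3/2,13/8,27/16,55/32,111/64,223/128,893/512,3573/2048,7147/4096]  R=[1787/1024,447/256,7/4,2]  = 14295/8192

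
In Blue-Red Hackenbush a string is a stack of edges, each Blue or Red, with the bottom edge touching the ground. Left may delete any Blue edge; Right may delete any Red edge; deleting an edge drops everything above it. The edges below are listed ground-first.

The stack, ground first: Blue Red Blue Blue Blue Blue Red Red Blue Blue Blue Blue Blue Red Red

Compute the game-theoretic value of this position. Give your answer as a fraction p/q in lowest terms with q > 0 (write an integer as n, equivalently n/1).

1 of 15 · B · max L 0 · min R +∞ so 1
2 of 15 · BR · max L 0 · min R 1 so 1/2
3 of 15 · BRB · max L 1/2 · min R 1 so 3/4
4 of 15 · BRBB · max L 3/4 · min R 1 so 7/8
5 of 15 · BRBBB · max L 7/8 · min R 1 so 15/16
6 of 15 · BRBBBB · max L 15/16 · min R 1 so 31/32
7 of 15 · BRBBBBR · max L 15/16 · min R 31/32 so 61/64
8 of 15 · BRBBBBRR · max L 15/16 · min R 61/64 so 121/128
9 of 15 · BRBBBBRRB · max L 121/128 · min R 61/64 so 243/256
10 of 15 · BRBBBBRRBB · max L 243/256 · min R 61/64 so 487/512
11 of 15 · BRBBBBRRBBB · max L 487/512 · min R 61/64 so 975/1024
12 of 15 · BRBBBBRRBBBB · max L 975/1024 · min R 61/64 so 1951/2048
13 of 15 · BRBBBBRRBBBBB · max L 1951/2048 · min R 61/64 so 3903/4096
14 of 15 · BRBBBBRRBBBBBR · max L 1951/2048 · min R 3903/4096 so 7805/8192
15 of 15 · BRBBBBRRBBBBBRR · max L 1951/2048 · min R 7805/8192 so 15609/16384

15609/16384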